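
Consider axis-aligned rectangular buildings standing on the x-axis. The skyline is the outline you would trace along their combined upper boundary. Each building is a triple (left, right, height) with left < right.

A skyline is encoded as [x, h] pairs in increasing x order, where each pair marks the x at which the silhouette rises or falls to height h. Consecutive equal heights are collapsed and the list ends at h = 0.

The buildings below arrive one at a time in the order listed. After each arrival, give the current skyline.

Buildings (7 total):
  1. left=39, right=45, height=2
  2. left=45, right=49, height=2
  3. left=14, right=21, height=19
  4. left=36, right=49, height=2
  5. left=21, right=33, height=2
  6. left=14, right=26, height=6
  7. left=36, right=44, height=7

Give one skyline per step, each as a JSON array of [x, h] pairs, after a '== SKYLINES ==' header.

== SKYLINES ==
[[39,2],[45,0]]
[[39,2],[49,0]]
[[14,19],[21,0],[39,2],[49,0]]
[[14,19],[21,0],[36,2],[49,0]]
[[14,19],[21,2],[33,0],[36,2],[49,0]]
[[14,19],[21,6],[26,2],[33,0],[36,2],[49,0]]
[[14,19],[21,6],[26,2],[33,0],[36,7],[44,2],[49,0]]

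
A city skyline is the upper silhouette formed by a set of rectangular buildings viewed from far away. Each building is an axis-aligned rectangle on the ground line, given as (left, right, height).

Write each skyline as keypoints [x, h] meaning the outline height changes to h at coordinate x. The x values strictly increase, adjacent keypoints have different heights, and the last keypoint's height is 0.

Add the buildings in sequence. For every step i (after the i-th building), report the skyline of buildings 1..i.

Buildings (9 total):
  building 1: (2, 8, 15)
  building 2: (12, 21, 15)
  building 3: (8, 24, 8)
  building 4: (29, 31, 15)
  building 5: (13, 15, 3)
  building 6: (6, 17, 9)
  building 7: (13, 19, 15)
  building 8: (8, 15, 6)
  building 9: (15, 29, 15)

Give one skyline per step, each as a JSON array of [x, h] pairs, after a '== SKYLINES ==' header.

== SKYLINES ==
[[2,15],[8,0]]
[[2,15],[8,0],[12,15],[21,0]]
[[2,15],[8,8],[12,15],[21,8],[24,0]]
[[2,15],[8,8],[12,15],[21,8],[24,0],[29,15],[31,0]]
[[2,15],[8,8],[12,15],[21,8],[24,0],[29,15],[31,0]]
[[2,15],[8,9],[12,15],[21,8],[24,0],[29,15],[31,0]]
[[2,15],[8,9],[12,15],[21,8],[24,0],[29,15],[31,0]]
[[2,15],[8,9],[12,15],[21,8],[24,0],[29,15],[31,0]]
[[2,15],[8,9],[12,15],[31,0]]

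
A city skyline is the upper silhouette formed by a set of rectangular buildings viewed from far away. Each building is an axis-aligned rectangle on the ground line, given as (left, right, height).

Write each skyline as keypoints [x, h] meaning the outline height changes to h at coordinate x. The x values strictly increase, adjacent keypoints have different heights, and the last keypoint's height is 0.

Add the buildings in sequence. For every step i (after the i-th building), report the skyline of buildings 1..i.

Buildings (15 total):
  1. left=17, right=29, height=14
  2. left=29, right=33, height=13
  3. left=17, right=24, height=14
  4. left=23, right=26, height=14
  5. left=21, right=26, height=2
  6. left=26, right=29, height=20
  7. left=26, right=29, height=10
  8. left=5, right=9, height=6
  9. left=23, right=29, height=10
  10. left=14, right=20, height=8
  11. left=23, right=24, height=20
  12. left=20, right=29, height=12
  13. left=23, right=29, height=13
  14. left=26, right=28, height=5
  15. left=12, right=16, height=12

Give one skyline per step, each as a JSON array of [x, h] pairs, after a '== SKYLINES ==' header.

== SKYLINES ==
[[17,14],[29,0]]
[[17,14],[29,13],[33,0]]
[[17,14],[29,13],[33,0]]
[[17,14],[29,13],[33,0]]
[[17,14],[29,13],[33,0]]
[[17,14],[26,20],[29,13],[33,0]]
[[17,14],[26,20],[29,13],[33,0]]
[[5,6],[9,0],[17,14],[26,20],[29,13],[33,0]]
[[5,6],[9,0],[17,14],[26,20],[29,13],[33,0]]
[[5,6],[9,0],[14,8],[17,14],[26,20],[29,13],[33,0]]
[[5,6],[9,0],[14,8],[17,14],[23,20],[24,14],[26,20],[29,13],[33,0]]
[[5,6],[9,0],[14,8],[17,14],[23,20],[24,14],[26,20],[29,13],[33,0]]
[[5,6],[9,0],[14,8],[17,14],[23,20],[24,14],[26,20],[29,13],[33,0]]
[[5,6],[9,0],[14,8],[17,14],[23,20],[24,14],[26,20],[29,13],[33,0]]
[[5,6],[9,0],[12,12],[16,8],[17,14],[23,20],[24,14],[26,20],[29,13],[33,0]]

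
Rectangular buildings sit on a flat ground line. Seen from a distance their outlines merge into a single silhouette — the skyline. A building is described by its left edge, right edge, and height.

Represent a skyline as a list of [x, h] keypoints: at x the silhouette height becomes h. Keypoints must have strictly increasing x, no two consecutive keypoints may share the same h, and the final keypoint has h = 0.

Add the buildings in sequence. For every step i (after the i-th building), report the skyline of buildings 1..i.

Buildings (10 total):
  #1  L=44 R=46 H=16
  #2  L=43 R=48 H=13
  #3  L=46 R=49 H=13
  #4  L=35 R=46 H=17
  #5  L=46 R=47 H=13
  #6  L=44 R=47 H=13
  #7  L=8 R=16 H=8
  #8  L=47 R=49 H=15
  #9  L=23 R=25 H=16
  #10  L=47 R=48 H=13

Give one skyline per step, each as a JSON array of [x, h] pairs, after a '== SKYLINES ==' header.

== SKYLINES ==
[[44,16],[46,0]]
[[43,13],[44,16],[46,13],[48,0]]
[[43,13],[44,16],[46,13],[49,0]]
[[35,17],[46,13],[49,0]]
[[35,17],[46,13],[49,0]]
[[35,17],[46,13],[49,0]]
[[8,8],[16,0],[35,17],[46,13],[49,0]]
[[8,8],[16,0],[35,17],[46,13],[47,15],[49,0]]
[[8,8],[16,0],[23,16],[25,0],[35,17],[46,13],[47,15],[49,0]]
[[8,8],[16,0],[23,16],[25,0],[35,17],[46,13],[47,15],[49,0]]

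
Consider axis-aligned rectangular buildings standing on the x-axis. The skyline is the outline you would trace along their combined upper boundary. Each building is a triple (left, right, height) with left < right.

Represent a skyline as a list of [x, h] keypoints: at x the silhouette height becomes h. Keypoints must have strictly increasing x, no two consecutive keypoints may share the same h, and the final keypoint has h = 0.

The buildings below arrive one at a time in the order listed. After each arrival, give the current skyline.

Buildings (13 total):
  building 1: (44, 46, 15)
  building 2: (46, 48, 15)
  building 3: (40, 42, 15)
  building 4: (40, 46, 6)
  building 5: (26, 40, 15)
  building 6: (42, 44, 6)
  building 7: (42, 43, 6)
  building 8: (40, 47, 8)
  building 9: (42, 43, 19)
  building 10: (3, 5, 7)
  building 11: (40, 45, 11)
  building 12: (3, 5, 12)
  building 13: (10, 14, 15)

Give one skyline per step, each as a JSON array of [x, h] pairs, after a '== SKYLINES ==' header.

== SKYLINES ==
[[44,15],[46,0]]
[[44,15],[48,0]]
[[40,15],[42,0],[44,15],[48,0]]
[[40,15],[42,6],[44,15],[48,0]]
[[26,15],[42,6],[44,15],[48,0]]
[[26,15],[42,6],[44,15],[48,0]]
[[26,15],[42,6],[44,15],[48,0]]
[[26,15],[42,8],[44,15],[48,0]]
[[26,15],[42,19],[43,8],[44,15],[48,0]]
[[3,7],[5,0],[26,15],[42,19],[43,8],[44,15],[48,0]]
[[3,7],[5,0],[26,15],[42,19],[43,11],[44,15],[48,0]]
[[3,12],[5,0],[26,15],[42,19],[43,11],[44,15],[48,0]]
[[3,12],[5,0],[10,15],[14,0],[26,15],[42,19],[43,11],[44,15],[48,0]]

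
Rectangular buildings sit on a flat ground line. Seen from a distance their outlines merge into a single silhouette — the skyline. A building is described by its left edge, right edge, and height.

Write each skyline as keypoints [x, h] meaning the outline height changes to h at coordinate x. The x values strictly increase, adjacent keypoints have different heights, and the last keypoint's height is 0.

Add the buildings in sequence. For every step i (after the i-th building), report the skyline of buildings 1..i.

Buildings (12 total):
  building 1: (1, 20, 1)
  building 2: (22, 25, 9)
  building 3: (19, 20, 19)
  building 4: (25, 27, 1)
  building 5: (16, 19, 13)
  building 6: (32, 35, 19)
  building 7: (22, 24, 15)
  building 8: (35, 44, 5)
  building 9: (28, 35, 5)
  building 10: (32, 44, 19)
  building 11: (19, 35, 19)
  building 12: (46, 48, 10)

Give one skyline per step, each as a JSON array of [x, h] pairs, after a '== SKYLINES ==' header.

== SKYLINES ==
[[1,1],[20,0]]
[[1,1],[20,0],[22,9],[25,0]]
[[1,1],[19,19],[20,0],[22,9],[25,0]]
[[1,1],[19,19],[20,0],[22,9],[25,1],[27,0]]
[[1,1],[16,13],[19,19],[20,0],[22,9],[25,1],[27,0]]
[[1,1],[16,13],[19,19],[20,0],[22,9],[25,1],[27,0],[32,19],[35,0]]
[[1,1],[16,13],[19,19],[20,0],[22,15],[24,9],[25,1],[27,0],[32,19],[35,0]]
[[1,1],[16,13],[19,19],[20,0],[22,15],[24,9],[25,1],[27,0],[32,19],[35,5],[44,0]]
[[1,1],[16,13],[19,19],[20,0],[22,15],[24,9],[25,1],[27,0],[28,5],[32,19],[35,5],[44,0]]
[[1,1],[16,13],[19,19],[20,0],[22,15],[24,9],[25,1],[27,0],[28,5],[32,19],[44,0]]
[[1,1],[16,13],[19,19],[44,0]]
[[1,1],[16,13],[19,19],[44,0],[46,10],[48,0]]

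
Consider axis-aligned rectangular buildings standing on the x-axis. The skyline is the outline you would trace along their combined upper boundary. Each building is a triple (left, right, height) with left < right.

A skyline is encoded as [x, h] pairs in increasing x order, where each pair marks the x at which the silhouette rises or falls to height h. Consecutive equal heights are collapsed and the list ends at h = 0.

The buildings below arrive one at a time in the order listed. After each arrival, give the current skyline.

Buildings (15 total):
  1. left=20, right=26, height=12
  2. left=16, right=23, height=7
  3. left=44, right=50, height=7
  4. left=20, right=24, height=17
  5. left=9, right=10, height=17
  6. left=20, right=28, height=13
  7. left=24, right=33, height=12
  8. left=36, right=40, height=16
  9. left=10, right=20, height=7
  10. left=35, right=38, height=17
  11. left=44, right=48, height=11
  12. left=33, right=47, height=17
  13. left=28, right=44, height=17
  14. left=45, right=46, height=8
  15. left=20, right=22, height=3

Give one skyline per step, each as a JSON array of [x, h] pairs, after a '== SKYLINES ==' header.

== SKYLINES ==
[[20,12],[26,0]]
[[16,7],[20,12],[26,0]]
[[16,7],[20,12],[26,0],[44,7],[50,0]]
[[16,7],[20,17],[24,12],[26,0],[44,7],[50,0]]
[[9,17],[10,0],[16,7],[20,17],[24,12],[26,0],[44,7],[50,0]]
[[9,17],[10,0],[16,7],[20,17],[24,13],[28,0],[44,7],[50,0]]
[[9,17],[10,0],[16,7],[20,17],[24,13],[28,12],[33,0],[44,7],[50,0]]
[[9,17],[10,0],[16,7],[20,17],[24,13],[28,12],[33,0],[36,16],[40,0],[44,7],[50,0]]
[[9,17],[10,7],[20,17],[24,13],[28,12],[33,0],[36,16],[40,0],[44,7],[50,0]]
[[9,17],[10,7],[20,17],[24,13],[28,12],[33,0],[35,17],[38,16],[40,0],[44,7],[50,0]]
[[9,17],[10,7],[20,17],[24,13],[28,12],[33,0],[35,17],[38,16],[40,0],[44,11],[48,7],[50,0]]
[[9,17],[10,7],[20,17],[24,13],[28,12],[33,17],[47,11],[48,7],[50,0]]
[[9,17],[10,7],[20,17],[24,13],[28,17],[47,11],[48,7],[50,0]]
[[9,17],[10,7],[20,17],[24,13],[28,17],[47,11],[48,7],[50,0]]
[[9,17],[10,7],[20,17],[24,13],[28,17],[47,11],[48,7],[50,0]]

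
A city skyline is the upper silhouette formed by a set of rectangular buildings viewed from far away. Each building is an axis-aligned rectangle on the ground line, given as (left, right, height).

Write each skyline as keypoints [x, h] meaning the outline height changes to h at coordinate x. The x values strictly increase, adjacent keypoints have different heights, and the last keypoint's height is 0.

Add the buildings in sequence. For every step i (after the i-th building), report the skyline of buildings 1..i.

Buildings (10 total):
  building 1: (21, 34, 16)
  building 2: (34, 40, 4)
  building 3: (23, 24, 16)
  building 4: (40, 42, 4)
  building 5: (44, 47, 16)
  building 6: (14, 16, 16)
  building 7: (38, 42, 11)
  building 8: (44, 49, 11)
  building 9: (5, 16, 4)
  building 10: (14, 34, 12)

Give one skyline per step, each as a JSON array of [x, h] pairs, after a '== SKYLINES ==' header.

== SKYLINES ==
[[21,16],[34,0]]
[[21,16],[34,4],[40,0]]
[[21,16],[34,4],[40,0]]
[[21,16],[34,4],[42,0]]
[[21,16],[34,4],[42,0],[44,16],[47,0]]
[[14,16],[16,0],[21,16],[34,4],[42,0],[44,16],[47,0]]
[[14,16],[16,0],[21,16],[34,4],[38,11],[42,0],[44,16],[47,0]]
[[14,16],[16,0],[21,16],[34,4],[38,11],[42,0],[44,16],[47,11],[49,0]]
[[5,4],[14,16],[16,0],[21,16],[34,4],[38,11],[42,0],[44,16],[47,11],[49,0]]
[[5,4],[14,16],[16,12],[21,16],[34,4],[38,11],[42,0],[44,16],[47,11],[49,0]]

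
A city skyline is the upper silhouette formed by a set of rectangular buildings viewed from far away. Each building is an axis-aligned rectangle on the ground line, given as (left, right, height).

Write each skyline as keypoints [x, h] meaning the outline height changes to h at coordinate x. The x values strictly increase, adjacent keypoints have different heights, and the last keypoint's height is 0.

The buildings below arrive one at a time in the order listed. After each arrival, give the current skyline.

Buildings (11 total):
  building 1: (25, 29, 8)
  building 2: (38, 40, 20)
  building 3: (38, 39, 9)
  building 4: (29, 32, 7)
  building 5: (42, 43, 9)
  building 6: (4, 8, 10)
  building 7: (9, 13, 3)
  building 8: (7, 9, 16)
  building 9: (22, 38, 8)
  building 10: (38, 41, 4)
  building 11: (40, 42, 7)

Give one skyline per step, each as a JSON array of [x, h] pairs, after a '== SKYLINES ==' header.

== SKYLINES ==
[[25,8],[29,0]]
[[25,8],[29,0],[38,20],[40,0]]
[[25,8],[29,0],[38,20],[40,0]]
[[25,8],[29,7],[32,0],[38,20],[40,0]]
[[25,8],[29,7],[32,0],[38,20],[40,0],[42,9],[43,0]]
[[4,10],[8,0],[25,8],[29,7],[32,0],[38,20],[40,0],[42,9],[43,0]]
[[4,10],[8,0],[9,3],[13,0],[25,8],[29,7],[32,0],[38,20],[40,0],[42,9],[43,0]]
[[4,10],[7,16],[9,3],[13,0],[25,8],[29,7],[32,0],[38,20],[40,0],[42,9],[43,0]]
[[4,10],[7,16],[9,3],[13,0],[22,8],[38,20],[40,0],[42,9],[43,0]]
[[4,10],[7,16],[9,3],[13,0],[22,8],[38,20],[40,4],[41,0],[42,9],[43,0]]
[[4,10],[7,16],[9,3],[13,0],[22,8],[38,20],[40,7],[42,9],[43,0]]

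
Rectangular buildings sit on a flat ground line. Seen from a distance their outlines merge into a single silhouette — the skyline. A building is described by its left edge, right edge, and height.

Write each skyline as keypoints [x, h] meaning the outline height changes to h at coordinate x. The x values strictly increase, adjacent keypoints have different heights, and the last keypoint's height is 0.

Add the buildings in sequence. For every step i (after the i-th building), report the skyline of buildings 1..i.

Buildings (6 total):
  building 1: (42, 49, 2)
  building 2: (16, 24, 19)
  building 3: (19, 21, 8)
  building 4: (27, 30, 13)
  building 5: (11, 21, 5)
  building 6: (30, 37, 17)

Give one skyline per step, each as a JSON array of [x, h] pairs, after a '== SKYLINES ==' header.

== SKYLINES ==
[[42,2],[49,0]]
[[16,19],[24,0],[42,2],[49,0]]
[[16,19],[24,0],[42,2],[49,0]]
[[16,19],[24,0],[27,13],[30,0],[42,2],[49,0]]
[[11,5],[16,19],[24,0],[27,13],[30,0],[42,2],[49,0]]
[[11,5],[16,19],[24,0],[27,13],[30,17],[37,0],[42,2],[49,0]]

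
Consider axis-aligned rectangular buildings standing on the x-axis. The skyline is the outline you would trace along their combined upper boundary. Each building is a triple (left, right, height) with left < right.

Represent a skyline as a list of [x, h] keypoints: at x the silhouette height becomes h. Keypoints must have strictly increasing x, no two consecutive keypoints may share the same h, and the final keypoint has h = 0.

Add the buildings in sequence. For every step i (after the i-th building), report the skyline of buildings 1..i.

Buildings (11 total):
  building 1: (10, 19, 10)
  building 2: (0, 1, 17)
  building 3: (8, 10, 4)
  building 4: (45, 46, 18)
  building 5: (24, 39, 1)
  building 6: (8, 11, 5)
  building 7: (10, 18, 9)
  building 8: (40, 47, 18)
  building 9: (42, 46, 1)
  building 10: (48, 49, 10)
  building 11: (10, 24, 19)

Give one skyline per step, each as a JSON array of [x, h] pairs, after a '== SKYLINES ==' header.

== SKYLINES ==
[[10,10],[19,0]]
[[0,17],[1,0],[10,10],[19,0]]
[[0,17],[1,0],[8,4],[10,10],[19,0]]
[[0,17],[1,0],[8,4],[10,10],[19,0],[45,18],[46,0]]
[[0,17],[1,0],[8,4],[10,10],[19,0],[24,1],[39,0],[45,18],[46,0]]
[[0,17],[1,0],[8,5],[10,10],[19,0],[24,1],[39,0],[45,18],[46,0]]
[[0,17],[1,0],[8,5],[10,10],[19,0],[24,1],[39,0],[45,18],[46,0]]
[[0,17],[1,0],[8,5],[10,10],[19,0],[24,1],[39,0],[40,18],[47,0]]
[[0,17],[1,0],[8,5],[10,10],[19,0],[24,1],[39,0],[40,18],[47,0]]
[[0,17],[1,0],[8,5],[10,10],[19,0],[24,1],[39,0],[40,18],[47,0],[48,10],[49,0]]
[[0,17],[1,0],[8,5],[10,19],[24,1],[39,0],[40,18],[47,0],[48,10],[49,0]]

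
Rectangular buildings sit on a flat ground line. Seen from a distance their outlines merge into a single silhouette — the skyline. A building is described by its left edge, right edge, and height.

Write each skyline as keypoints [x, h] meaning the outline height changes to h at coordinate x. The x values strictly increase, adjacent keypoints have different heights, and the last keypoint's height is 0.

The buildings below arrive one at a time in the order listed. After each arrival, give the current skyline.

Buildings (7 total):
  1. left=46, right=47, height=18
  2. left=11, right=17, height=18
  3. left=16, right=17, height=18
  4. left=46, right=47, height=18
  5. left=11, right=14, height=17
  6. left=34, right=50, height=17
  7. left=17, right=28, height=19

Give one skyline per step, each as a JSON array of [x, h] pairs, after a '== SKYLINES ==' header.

== SKYLINES ==
[[46,18],[47,0]]
[[11,18],[17,0],[46,18],[47,0]]
[[11,18],[17,0],[46,18],[47,0]]
[[11,18],[17,0],[46,18],[47,0]]
[[11,18],[17,0],[46,18],[47,0]]
[[11,18],[17,0],[34,17],[46,18],[47,17],[50,0]]
[[11,18],[17,19],[28,0],[34,17],[46,18],[47,17],[50,0]]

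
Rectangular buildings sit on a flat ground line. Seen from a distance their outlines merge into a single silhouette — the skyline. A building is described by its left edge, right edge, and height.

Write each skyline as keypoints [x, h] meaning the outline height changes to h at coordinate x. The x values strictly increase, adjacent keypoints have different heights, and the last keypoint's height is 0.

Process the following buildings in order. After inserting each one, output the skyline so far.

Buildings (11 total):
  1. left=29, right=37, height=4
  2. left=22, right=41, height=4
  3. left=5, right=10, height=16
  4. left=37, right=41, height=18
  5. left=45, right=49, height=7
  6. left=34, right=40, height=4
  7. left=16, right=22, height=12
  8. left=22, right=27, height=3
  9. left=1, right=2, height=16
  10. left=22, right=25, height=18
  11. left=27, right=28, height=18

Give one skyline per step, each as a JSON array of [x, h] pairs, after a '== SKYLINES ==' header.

== SKYLINES ==
[[29,4],[37,0]]
[[22,4],[41,0]]
[[5,16],[10,0],[22,4],[41,0]]
[[5,16],[10,0],[22,4],[37,18],[41,0]]
[[5,16],[10,0],[22,4],[37,18],[41,0],[45,7],[49,0]]
[[5,16],[10,0],[22,4],[37,18],[41,0],[45,7],[49,0]]
[[5,16],[10,0],[16,12],[22,4],[37,18],[41,0],[45,7],[49,0]]
[[5,16],[10,0],[16,12],[22,4],[37,18],[41,0],[45,7],[49,0]]
[[1,16],[2,0],[5,16],[10,0],[16,12],[22,4],[37,18],[41,0],[45,7],[49,0]]
[[1,16],[2,0],[5,16],[10,0],[16,12],[22,18],[25,4],[37,18],[41,0],[45,7],[49,0]]
[[1,16],[2,0],[5,16],[10,0],[16,12],[22,18],[25,4],[27,18],[28,4],[37,18],[41,0],[45,7],[49,0]]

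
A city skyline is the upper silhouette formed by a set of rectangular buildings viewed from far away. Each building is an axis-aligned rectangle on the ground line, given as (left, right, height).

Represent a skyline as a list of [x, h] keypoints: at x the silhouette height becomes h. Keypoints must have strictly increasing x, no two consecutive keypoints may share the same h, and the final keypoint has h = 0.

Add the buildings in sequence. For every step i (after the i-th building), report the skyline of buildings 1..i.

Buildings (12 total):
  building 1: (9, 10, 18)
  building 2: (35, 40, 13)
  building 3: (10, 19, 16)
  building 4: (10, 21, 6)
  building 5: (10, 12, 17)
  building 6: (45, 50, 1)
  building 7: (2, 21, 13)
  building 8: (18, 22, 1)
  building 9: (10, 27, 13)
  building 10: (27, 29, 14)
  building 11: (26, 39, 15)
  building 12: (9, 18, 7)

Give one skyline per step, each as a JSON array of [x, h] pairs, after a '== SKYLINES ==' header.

== SKYLINES ==
[[9,18],[10,0]]
[[9,18],[10,0],[35,13],[40,0]]
[[9,18],[10,16],[19,0],[35,13],[40,0]]
[[9,18],[10,16],[19,6],[21,0],[35,13],[40,0]]
[[9,18],[10,17],[12,16],[19,6],[21,0],[35,13],[40,0]]
[[9,18],[10,17],[12,16],[19,6],[21,0],[35,13],[40,0],[45,1],[50,0]]
[[2,13],[9,18],[10,17],[12,16],[19,13],[21,0],[35,13],[40,0],[45,1],[50,0]]
[[2,13],[9,18],[10,17],[12,16],[19,13],[21,1],[22,0],[35,13],[40,0],[45,1],[50,0]]
[[2,13],[9,18],[10,17],[12,16],[19,13],[27,0],[35,13],[40,0],[45,1],[50,0]]
[[2,13],[9,18],[10,17],[12,16],[19,13],[27,14],[29,0],[35,13],[40,0],[45,1],[50,0]]
[[2,13],[9,18],[10,17],[12,16],[19,13],[26,15],[39,13],[40,0],[45,1],[50,0]]
[[2,13],[9,18],[10,17],[12,16],[19,13],[26,15],[39,13],[40,0],[45,1],[50,0]]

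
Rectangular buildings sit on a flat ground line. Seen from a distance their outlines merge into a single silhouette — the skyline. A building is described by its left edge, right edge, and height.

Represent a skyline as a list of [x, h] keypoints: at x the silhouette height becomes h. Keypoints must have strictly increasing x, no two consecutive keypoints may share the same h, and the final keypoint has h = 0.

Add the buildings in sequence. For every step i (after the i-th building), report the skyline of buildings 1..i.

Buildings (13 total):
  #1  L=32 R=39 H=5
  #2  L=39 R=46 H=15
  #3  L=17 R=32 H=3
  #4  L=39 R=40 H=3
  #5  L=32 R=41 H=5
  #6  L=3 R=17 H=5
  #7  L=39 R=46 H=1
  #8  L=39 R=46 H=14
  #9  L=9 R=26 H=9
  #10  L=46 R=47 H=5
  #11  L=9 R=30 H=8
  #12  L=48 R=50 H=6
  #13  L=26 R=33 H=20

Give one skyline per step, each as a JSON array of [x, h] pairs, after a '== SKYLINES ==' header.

== SKYLINES ==
[[32,5],[39,0]]
[[32,5],[39,15],[46,0]]
[[17,3],[32,5],[39,15],[46,0]]
[[17,3],[32,5],[39,15],[46,0]]
[[17,3],[32,5],[39,15],[46,0]]
[[3,5],[17,3],[32,5],[39,15],[46,0]]
[[3,5],[17,3],[32,5],[39,15],[46,0]]
[[3,5],[17,3],[32,5],[39,15],[46,0]]
[[3,5],[9,9],[26,3],[32,5],[39,15],[46,0]]
[[3,5],[9,9],[26,3],[32,5],[39,15],[46,5],[47,0]]
[[3,5],[9,9],[26,8],[30,3],[32,5],[39,15],[46,5],[47,0]]
[[3,5],[9,9],[26,8],[30,3],[32,5],[39,15],[46,5],[47,0],[48,6],[50,0]]
[[3,5],[9,9],[26,20],[33,5],[39,15],[46,5],[47,0],[48,6],[50,0]]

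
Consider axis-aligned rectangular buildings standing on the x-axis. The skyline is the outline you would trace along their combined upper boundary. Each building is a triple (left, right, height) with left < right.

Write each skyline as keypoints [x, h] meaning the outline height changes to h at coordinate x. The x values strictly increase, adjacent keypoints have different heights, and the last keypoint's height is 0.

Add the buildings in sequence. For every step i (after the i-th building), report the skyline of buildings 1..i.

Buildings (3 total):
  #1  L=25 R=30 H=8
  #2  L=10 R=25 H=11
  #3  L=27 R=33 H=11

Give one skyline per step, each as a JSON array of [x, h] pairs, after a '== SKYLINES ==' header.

== SKYLINES ==
[[25,8],[30,0]]
[[10,11],[25,8],[30,0]]
[[10,11],[25,8],[27,11],[33,0]]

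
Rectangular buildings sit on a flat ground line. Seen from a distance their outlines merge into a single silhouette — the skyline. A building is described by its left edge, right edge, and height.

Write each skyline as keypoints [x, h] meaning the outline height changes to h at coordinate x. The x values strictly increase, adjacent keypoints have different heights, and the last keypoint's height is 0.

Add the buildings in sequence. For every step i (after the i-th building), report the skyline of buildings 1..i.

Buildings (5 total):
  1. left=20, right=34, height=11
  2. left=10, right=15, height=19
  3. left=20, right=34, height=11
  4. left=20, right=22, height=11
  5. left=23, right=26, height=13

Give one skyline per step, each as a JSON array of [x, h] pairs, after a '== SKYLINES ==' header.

== SKYLINES ==
[[20,11],[34,0]]
[[10,19],[15,0],[20,11],[34,0]]
[[10,19],[15,0],[20,11],[34,0]]
[[10,19],[15,0],[20,11],[34,0]]
[[10,19],[15,0],[20,11],[23,13],[26,11],[34,0]]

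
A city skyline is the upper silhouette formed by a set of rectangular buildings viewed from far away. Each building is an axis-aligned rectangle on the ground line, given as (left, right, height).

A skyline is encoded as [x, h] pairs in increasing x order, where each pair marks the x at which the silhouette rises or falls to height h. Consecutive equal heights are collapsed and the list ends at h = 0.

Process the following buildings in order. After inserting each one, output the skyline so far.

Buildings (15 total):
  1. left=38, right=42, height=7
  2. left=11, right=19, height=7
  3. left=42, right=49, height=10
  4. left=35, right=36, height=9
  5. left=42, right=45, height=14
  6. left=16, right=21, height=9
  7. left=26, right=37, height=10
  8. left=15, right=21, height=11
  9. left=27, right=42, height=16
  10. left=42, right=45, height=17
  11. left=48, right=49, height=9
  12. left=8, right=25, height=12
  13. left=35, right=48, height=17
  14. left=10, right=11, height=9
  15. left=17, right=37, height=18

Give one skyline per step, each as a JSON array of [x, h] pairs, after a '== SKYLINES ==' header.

== SKYLINES ==
[[38,7],[42,0]]
[[11,7],[19,0],[38,7],[42,0]]
[[11,7],[19,0],[38,7],[42,10],[49,0]]
[[11,7],[19,0],[35,9],[36,0],[38,7],[42,10],[49,0]]
[[11,7],[19,0],[35,9],[36,0],[38,7],[42,14],[45,10],[49,0]]
[[11,7],[16,9],[21,0],[35,9],[36,0],[38,7],[42,14],[45,10],[49,0]]
[[11,7],[16,9],[21,0],[26,10],[37,0],[38,7],[42,14],[45,10],[49,0]]
[[11,7],[15,11],[21,0],[26,10],[37,0],[38,7],[42,14],[45,10],[49,0]]
[[11,7],[15,11],[21,0],[26,10],[27,16],[42,14],[45,10],[49,0]]
[[11,7],[15,11],[21,0],[26,10],[27,16],[42,17],[45,10],[49,0]]
[[11,7],[15,11],[21,0],[26,10],[27,16],[42,17],[45,10],[49,0]]
[[8,12],[25,0],[26,10],[27,16],[42,17],[45,10],[49,0]]
[[8,12],[25,0],[26,10],[27,16],[35,17],[48,10],[49,0]]
[[8,12],[25,0],[26,10],[27,16],[35,17],[48,10],[49,0]]
[[8,12],[17,18],[37,17],[48,10],[49,0]]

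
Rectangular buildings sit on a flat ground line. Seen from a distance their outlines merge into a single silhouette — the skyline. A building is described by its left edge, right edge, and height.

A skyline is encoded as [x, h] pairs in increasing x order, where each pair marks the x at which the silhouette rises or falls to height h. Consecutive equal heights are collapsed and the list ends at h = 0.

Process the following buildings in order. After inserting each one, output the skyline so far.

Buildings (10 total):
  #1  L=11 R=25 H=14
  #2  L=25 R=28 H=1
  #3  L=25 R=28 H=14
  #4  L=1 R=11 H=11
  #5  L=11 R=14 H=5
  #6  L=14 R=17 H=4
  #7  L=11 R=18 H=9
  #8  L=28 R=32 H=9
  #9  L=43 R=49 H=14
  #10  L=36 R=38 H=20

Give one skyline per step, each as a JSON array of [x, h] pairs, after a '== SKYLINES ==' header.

== SKYLINES ==
[[11,14],[25,0]]
[[11,14],[25,1],[28,0]]
[[11,14],[28,0]]
[[1,11],[11,14],[28,0]]
[[1,11],[11,14],[28,0]]
[[1,11],[11,14],[28,0]]
[[1,11],[11,14],[28,0]]
[[1,11],[11,14],[28,9],[32,0]]
[[1,11],[11,14],[28,9],[32,0],[43,14],[49,0]]
[[1,11],[11,14],[28,9],[32,0],[36,20],[38,0],[43,14],[49,0]]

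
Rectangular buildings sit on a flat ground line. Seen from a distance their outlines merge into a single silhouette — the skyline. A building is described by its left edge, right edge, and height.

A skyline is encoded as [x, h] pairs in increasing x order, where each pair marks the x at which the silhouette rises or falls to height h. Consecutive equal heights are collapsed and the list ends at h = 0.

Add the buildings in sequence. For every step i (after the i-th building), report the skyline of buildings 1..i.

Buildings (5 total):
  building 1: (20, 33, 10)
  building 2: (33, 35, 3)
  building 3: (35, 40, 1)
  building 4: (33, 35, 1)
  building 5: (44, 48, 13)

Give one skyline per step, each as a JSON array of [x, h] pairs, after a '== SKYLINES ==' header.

== SKYLINES ==
[[20,10],[33,0]]
[[20,10],[33,3],[35,0]]
[[20,10],[33,3],[35,1],[40,0]]
[[20,10],[33,3],[35,1],[40,0]]
[[20,10],[33,3],[35,1],[40,0],[44,13],[48,0]]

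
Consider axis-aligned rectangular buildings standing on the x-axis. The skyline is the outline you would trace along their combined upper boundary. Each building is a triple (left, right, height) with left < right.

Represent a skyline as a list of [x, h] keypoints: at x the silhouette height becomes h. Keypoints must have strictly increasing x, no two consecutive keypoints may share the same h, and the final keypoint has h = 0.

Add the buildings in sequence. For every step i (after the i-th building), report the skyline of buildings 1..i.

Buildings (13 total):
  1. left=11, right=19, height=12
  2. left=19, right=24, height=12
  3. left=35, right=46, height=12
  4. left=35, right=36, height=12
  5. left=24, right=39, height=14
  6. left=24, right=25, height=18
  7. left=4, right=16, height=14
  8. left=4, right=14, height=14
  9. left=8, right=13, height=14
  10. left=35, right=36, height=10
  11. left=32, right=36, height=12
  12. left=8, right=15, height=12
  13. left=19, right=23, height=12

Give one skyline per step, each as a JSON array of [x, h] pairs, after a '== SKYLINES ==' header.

== SKYLINES ==
[[11,12],[19,0]]
[[11,12],[24,0]]
[[11,12],[24,0],[35,12],[46,0]]
[[11,12],[24,0],[35,12],[46,0]]
[[11,12],[24,14],[39,12],[46,0]]
[[11,12],[24,18],[25,14],[39,12],[46,0]]
[[4,14],[16,12],[24,18],[25,14],[39,12],[46,0]]
[[4,14],[16,12],[24,18],[25,14],[39,12],[46,0]]
[[4,14],[16,12],[24,18],[25,14],[39,12],[46,0]]
[[4,14],[16,12],[24,18],[25,14],[39,12],[46,0]]
[[4,14],[16,12],[24,18],[25,14],[39,12],[46,0]]
[[4,14],[16,12],[24,18],[25,14],[39,12],[46,0]]
[[4,14],[16,12],[24,18],[25,14],[39,12],[46,0]]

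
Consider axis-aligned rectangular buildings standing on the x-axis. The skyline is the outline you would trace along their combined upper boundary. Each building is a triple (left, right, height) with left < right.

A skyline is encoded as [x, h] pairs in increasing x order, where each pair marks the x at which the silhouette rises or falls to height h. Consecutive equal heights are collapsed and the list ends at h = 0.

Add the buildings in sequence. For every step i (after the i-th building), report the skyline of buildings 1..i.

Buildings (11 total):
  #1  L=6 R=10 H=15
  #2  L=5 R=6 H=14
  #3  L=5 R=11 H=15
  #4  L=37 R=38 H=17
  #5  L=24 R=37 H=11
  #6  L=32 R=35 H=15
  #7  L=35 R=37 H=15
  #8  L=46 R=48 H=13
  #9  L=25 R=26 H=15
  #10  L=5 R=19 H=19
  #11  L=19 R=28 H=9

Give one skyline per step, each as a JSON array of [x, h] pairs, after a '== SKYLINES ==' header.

== SKYLINES ==
[[6,15],[10,0]]
[[5,14],[6,15],[10,0]]
[[5,15],[11,0]]
[[5,15],[11,0],[37,17],[38,0]]
[[5,15],[11,0],[24,11],[37,17],[38,0]]
[[5,15],[11,0],[24,11],[32,15],[35,11],[37,17],[38,0]]
[[5,15],[11,0],[24,11],[32,15],[37,17],[38,0]]
[[5,15],[11,0],[24,11],[32,15],[37,17],[38,0],[46,13],[48,0]]
[[5,15],[11,0],[24,11],[25,15],[26,11],[32,15],[37,17],[38,0],[46,13],[48,0]]
[[5,19],[19,0],[24,11],[25,15],[26,11],[32,15],[37,17],[38,0],[46,13],[48,0]]
[[5,19],[19,9],[24,11],[25,15],[26,11],[32,15],[37,17],[38,0],[46,13],[48,0]]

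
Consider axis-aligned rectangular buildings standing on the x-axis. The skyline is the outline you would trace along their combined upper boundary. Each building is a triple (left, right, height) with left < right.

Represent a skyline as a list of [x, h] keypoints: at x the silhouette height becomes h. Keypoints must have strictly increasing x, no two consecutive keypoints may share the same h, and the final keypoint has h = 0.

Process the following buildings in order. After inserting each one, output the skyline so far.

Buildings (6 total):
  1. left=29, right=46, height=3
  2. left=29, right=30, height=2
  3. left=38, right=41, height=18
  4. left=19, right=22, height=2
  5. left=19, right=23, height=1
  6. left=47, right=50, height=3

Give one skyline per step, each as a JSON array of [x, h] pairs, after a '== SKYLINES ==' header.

== SKYLINES ==
[[29,3],[46,0]]
[[29,3],[46,0]]
[[29,3],[38,18],[41,3],[46,0]]
[[19,2],[22,0],[29,3],[38,18],[41,3],[46,0]]
[[19,2],[22,1],[23,0],[29,3],[38,18],[41,3],[46,0]]
[[19,2],[22,1],[23,0],[29,3],[38,18],[41,3],[46,0],[47,3],[50,0]]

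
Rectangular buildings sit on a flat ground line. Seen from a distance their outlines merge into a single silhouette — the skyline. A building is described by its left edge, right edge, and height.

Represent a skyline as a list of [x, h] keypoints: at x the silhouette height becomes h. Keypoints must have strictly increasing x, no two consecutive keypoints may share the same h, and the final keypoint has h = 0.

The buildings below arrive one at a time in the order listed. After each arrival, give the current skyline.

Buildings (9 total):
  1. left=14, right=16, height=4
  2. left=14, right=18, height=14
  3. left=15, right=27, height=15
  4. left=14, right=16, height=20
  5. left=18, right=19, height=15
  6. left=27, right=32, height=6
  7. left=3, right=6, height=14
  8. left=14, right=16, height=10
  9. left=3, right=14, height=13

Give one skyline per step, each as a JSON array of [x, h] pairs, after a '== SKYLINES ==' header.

== SKYLINES ==
[[14,4],[16,0]]
[[14,14],[18,0]]
[[14,14],[15,15],[27,0]]
[[14,20],[16,15],[27,0]]
[[14,20],[16,15],[27,0]]
[[14,20],[16,15],[27,6],[32,0]]
[[3,14],[6,0],[14,20],[16,15],[27,6],[32,0]]
[[3,14],[6,0],[14,20],[16,15],[27,6],[32,0]]
[[3,14],[6,13],[14,20],[16,15],[27,6],[32,0]]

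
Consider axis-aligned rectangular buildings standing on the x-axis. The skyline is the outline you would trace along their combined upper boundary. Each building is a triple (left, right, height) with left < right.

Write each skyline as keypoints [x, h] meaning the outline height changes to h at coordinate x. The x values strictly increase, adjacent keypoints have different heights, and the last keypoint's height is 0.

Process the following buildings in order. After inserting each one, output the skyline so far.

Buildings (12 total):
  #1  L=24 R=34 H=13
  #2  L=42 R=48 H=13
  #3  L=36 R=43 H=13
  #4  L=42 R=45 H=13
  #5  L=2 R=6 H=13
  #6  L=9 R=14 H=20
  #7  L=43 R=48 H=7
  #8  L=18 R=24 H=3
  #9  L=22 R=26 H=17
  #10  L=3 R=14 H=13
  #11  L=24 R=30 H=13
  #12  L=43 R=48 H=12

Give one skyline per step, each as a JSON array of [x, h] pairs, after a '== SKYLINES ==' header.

== SKYLINES ==
[[24,13],[34,0]]
[[24,13],[34,0],[42,13],[48,0]]
[[24,13],[34,0],[36,13],[48,0]]
[[24,13],[34,0],[36,13],[48,0]]
[[2,13],[6,0],[24,13],[34,0],[36,13],[48,0]]
[[2,13],[6,0],[9,20],[14,0],[24,13],[34,0],[36,13],[48,0]]
[[2,13],[6,0],[9,20],[14,0],[24,13],[34,0],[36,13],[48,0]]
[[2,13],[6,0],[9,20],[14,0],[18,3],[24,13],[34,0],[36,13],[48,0]]
[[2,13],[6,0],[9,20],[14,0],[18,3],[22,17],[26,13],[34,0],[36,13],[48,0]]
[[2,13],[9,20],[14,0],[18,3],[22,17],[26,13],[34,0],[36,13],[48,0]]
[[2,13],[9,20],[14,0],[18,3],[22,17],[26,13],[34,0],[36,13],[48,0]]
[[2,13],[9,20],[14,0],[18,3],[22,17],[26,13],[34,0],[36,13],[48,0]]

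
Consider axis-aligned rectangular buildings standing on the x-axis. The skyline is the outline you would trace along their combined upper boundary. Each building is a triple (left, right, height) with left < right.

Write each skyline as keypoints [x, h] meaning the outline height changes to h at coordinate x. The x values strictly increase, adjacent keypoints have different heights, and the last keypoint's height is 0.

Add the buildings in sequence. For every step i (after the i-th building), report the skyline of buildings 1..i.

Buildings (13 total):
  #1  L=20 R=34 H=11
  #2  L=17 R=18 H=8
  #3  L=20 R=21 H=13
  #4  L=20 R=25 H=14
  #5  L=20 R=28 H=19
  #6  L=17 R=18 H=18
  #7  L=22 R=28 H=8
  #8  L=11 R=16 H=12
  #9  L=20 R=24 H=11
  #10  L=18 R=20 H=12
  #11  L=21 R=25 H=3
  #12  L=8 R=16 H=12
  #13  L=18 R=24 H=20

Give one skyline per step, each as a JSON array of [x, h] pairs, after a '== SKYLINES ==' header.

== SKYLINES ==
[[20,11],[34,0]]
[[17,8],[18,0],[20,11],[34,0]]
[[17,8],[18,0],[20,13],[21,11],[34,0]]
[[17,8],[18,0],[20,14],[25,11],[34,0]]
[[17,8],[18,0],[20,19],[28,11],[34,0]]
[[17,18],[18,0],[20,19],[28,11],[34,0]]
[[17,18],[18,0],[20,19],[28,11],[34,0]]
[[11,12],[16,0],[17,18],[18,0],[20,19],[28,11],[34,0]]
[[11,12],[16,0],[17,18],[18,0],[20,19],[28,11],[34,0]]
[[11,12],[16,0],[17,18],[18,12],[20,19],[28,11],[34,0]]
[[11,12],[16,0],[17,18],[18,12],[20,19],[28,11],[34,0]]
[[8,12],[16,0],[17,18],[18,12],[20,19],[28,11],[34,0]]
[[8,12],[16,0],[17,18],[18,20],[24,19],[28,11],[34,0]]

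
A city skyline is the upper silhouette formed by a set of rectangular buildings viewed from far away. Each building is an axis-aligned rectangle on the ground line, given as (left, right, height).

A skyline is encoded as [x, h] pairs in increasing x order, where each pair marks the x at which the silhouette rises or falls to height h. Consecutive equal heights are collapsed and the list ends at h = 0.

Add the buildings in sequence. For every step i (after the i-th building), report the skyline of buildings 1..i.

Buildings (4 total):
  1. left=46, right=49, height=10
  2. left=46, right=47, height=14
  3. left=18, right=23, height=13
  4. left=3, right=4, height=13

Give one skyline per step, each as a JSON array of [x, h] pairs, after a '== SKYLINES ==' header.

== SKYLINES ==
[[46,10],[49,0]]
[[46,14],[47,10],[49,0]]
[[18,13],[23,0],[46,14],[47,10],[49,0]]
[[3,13],[4,0],[18,13],[23,0],[46,14],[47,10],[49,0]]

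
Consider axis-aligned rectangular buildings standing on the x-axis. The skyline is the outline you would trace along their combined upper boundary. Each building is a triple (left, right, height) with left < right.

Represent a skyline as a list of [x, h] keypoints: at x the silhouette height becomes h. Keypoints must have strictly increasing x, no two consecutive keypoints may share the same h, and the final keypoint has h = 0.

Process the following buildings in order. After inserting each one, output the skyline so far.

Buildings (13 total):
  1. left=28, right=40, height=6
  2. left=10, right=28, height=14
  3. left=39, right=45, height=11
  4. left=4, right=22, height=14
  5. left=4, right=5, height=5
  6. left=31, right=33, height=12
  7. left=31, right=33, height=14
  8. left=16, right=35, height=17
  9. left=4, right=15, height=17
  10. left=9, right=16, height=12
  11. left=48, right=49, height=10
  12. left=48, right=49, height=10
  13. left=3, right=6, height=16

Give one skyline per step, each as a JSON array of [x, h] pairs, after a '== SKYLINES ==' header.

== SKYLINES ==
[[28,6],[40,0]]
[[10,14],[28,6],[40,0]]
[[10,14],[28,6],[39,11],[45,0]]
[[4,14],[28,6],[39,11],[45,0]]
[[4,14],[28,6],[39,11],[45,0]]
[[4,14],[28,6],[31,12],[33,6],[39,11],[45,0]]
[[4,14],[28,6],[31,14],[33,6],[39,11],[45,0]]
[[4,14],[16,17],[35,6],[39,11],[45,0]]
[[4,17],[15,14],[16,17],[35,6],[39,11],[45,0]]
[[4,17],[15,14],[16,17],[35,6],[39,11],[45,0]]
[[4,17],[15,14],[16,17],[35,6],[39,11],[45,0],[48,10],[49,0]]
[[4,17],[15,14],[16,17],[35,6],[39,11],[45,0],[48,10],[49,0]]
[[3,16],[4,17],[15,14],[16,17],[35,6],[39,11],[45,0],[48,10],[49,0]]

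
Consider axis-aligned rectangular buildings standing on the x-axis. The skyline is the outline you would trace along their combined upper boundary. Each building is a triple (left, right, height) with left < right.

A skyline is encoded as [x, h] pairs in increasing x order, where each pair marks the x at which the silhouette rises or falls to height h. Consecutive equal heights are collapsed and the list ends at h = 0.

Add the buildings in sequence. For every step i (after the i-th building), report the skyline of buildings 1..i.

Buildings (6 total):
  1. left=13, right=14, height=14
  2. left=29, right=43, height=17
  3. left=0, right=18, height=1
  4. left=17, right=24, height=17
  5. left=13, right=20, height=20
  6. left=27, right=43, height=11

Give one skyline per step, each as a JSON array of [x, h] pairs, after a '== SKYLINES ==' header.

== SKYLINES ==
[[13,14],[14,0]]
[[13,14],[14,0],[29,17],[43,0]]
[[0,1],[13,14],[14,1],[18,0],[29,17],[43,0]]
[[0,1],[13,14],[14,1],[17,17],[24,0],[29,17],[43,0]]
[[0,1],[13,20],[20,17],[24,0],[29,17],[43,0]]
[[0,1],[13,20],[20,17],[24,0],[27,11],[29,17],[43,0]]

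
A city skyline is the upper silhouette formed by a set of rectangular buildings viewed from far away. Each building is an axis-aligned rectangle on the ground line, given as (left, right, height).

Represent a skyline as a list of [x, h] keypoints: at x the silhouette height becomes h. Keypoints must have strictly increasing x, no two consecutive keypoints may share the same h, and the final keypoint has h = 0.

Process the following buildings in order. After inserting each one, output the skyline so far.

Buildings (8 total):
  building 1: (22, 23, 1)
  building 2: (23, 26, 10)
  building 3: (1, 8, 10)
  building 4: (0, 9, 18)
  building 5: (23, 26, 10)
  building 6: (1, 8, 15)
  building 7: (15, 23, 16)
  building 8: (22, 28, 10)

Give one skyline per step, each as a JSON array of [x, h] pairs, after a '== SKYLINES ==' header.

== SKYLINES ==
[[22,1],[23,0]]
[[22,1],[23,10],[26,0]]
[[1,10],[8,0],[22,1],[23,10],[26,0]]
[[0,18],[9,0],[22,1],[23,10],[26,0]]
[[0,18],[9,0],[22,1],[23,10],[26,0]]
[[0,18],[9,0],[22,1],[23,10],[26,0]]
[[0,18],[9,0],[15,16],[23,10],[26,0]]
[[0,18],[9,0],[15,16],[23,10],[28,0]]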